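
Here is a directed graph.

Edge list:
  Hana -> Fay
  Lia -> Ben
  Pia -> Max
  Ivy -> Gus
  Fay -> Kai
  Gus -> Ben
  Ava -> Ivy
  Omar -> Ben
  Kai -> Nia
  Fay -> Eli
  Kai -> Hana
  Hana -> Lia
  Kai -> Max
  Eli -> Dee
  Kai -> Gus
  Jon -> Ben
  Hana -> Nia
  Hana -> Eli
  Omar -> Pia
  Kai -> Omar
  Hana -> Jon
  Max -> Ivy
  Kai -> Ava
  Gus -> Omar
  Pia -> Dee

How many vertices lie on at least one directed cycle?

A vertex is on a directed cycle iff it belongs to a strongly connected component of size ≥ 2 (or has a self-loop).
The vertices on cycles are {Fay, Gus, Ivy, Kai, Max, Pia, Hana, Omar} — 8 in total.

8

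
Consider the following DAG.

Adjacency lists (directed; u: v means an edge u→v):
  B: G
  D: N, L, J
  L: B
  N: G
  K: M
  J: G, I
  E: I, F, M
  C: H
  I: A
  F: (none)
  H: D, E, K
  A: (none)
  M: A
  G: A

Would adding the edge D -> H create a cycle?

Yes

Adding D→H creates a cycle iff H can already reach D.
Path from H: H → D.
So H → … → D → H is a cycle.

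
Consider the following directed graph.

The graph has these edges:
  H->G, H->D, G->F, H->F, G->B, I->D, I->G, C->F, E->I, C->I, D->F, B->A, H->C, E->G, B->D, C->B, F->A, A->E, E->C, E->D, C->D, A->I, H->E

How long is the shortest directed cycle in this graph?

4

For each vertex v, BFS finds the shortest path from v back to v.
The shortest such closed walk is E → C → F → A → E, length 4.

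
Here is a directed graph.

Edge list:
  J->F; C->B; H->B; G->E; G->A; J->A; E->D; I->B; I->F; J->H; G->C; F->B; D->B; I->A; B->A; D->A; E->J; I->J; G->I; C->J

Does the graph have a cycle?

No

DFS with white/gray/black marking, starting from B:
B gray
  A gray
  A black
B black
C gray
  C→B: B black — skip
  J gray
    F gray
      F→B: B black — skip
    F black
    J→A: A black — skip
    H gray
      H→B: B black — skip
    H black
  J black
C black
D gray
  D→B: B black — skip
  D→A: A black — skip
D black
E gray
  E→J: J black — skip
  E→D: D black — skip
E black
G gray
  G→C: C black — skip
  G→E: E black — skip
  G→A: A black — skip
  I gray
    I→F: F black — skip
    I→A: A black — skip
    I→J: J black — skip
    I→B: B black — skip
  I black
G black
Every edge goes to a white or black vertex — no back edge, so the graph is acyclic.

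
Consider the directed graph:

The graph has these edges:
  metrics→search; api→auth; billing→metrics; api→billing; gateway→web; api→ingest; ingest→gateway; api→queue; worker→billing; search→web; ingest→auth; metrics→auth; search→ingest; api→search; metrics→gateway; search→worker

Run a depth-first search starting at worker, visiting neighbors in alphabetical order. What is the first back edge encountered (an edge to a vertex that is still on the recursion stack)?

DFS from worker (visiting neighbors in alphabetical order); mark gray on enter, black on exit:
worker gray
  billing gray
    metrics gray
      auth gray
      auth black
      gateway gray
        web gray
        web black
      gateway black
      search gray
        ingest gray
          ingest→auth: auth black — skip
          ingest→gateway: gateway black — skip
        ingest black
        search→web: web black — skip
        search→worker: worker is gray → back edge
First back edge: search → worker.

search→worker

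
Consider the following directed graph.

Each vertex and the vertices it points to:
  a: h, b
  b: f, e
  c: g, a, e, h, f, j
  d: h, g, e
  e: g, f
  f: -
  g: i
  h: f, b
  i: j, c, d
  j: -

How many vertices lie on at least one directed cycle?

A vertex is on a directed cycle iff it belongs to a strongly connected component of size ≥ 2 (or has a self-loop).
The vertices on cycles are {a, b, c, d, e, g, h, i} — 8 in total.

8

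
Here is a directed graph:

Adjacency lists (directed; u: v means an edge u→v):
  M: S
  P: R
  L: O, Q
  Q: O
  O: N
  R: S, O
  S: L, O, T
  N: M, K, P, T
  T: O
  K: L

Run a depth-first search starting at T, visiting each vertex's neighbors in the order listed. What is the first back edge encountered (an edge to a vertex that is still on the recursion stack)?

L→O

DFS from T (visiting each vertex's neighbors in the order listed); mark gray on enter, black on exit:
T gray
  O gray
    N gray
      M gray
        S gray
          L gray
            L→O: O is gray → back edge
First back edge: L → O.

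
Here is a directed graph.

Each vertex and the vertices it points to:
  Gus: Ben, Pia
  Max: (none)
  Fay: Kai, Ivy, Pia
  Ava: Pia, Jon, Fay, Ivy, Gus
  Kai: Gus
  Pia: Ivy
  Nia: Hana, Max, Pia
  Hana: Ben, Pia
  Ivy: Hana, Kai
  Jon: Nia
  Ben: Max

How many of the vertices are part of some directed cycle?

5

A vertex is on a directed cycle iff it belongs to a strongly connected component of size ≥ 2 (or has a self-loop).
The vertices on cycles are {Gus, Ivy, Kai, Pia, Hana} — 5 in total.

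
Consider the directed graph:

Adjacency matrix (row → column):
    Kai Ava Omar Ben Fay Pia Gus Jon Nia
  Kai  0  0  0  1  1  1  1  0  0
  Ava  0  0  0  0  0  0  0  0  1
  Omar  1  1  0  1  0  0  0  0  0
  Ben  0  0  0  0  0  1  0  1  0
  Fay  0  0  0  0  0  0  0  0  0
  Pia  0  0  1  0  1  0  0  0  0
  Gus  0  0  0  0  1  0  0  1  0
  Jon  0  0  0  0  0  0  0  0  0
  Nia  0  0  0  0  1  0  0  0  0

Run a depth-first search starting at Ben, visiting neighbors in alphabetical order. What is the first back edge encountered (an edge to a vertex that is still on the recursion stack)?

Omar→Ben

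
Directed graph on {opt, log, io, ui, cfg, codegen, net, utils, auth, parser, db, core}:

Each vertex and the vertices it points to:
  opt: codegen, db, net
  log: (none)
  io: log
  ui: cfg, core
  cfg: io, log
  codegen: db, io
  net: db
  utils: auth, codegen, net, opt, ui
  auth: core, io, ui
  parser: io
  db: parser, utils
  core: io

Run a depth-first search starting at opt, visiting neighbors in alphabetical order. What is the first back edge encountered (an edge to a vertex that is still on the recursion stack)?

utils→codegen

DFS from opt (visiting neighbors in alphabetical order); mark gray on enter, black on exit:
opt gray
  codegen gray
    db gray
      parser gray
        io gray
          log gray
          log black
        io black
      parser black
      utils gray
        auth gray
          core gray
            core→io: io black — skip
          core black
          auth→io: io black — skip
          ui gray
            cfg gray
              cfg→io: io black — skip
              cfg→log: log black — skip
            cfg black
            ui→core: core black — skip
          ui black
        auth black
        utils→codegen: codegen is gray → back edge
First back edge: utils → codegen.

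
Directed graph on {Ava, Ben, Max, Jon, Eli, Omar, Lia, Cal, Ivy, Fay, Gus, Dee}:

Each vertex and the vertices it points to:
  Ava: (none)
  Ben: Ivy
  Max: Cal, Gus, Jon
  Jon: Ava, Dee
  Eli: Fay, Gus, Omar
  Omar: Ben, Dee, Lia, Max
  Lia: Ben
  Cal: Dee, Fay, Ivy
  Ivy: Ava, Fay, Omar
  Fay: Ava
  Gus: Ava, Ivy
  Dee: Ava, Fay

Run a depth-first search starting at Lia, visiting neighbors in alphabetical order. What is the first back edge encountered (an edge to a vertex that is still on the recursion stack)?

Omar->Ben

DFS from Lia (visiting neighbors in alphabetical order); mark gray on enter, black on exit:
Lia gray
  Ben gray
    Ivy gray
      Ava gray
      Ava black
      Fay gray
        Fay→Ava: Ava black — skip
      Fay black
      Omar gray
        Omar→Ben: Ben is gray → back edge
First back edge: Omar → Ben.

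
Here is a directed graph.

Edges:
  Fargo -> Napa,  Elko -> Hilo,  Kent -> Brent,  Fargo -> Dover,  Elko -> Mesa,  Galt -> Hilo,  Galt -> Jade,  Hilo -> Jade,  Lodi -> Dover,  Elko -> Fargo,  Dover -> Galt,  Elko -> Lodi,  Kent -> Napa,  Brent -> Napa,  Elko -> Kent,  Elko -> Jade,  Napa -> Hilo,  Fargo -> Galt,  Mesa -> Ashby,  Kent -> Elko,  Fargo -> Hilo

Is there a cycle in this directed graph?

DFS with white/gray/black marking, starting from Hilo:
Hilo gray
  Jade gray
  Jade black
Hilo black
Mesa gray
  Ashby gray
  Ashby black
Mesa black
Fargo gray
  Galt gray
    Galt→Hilo: Hilo black — skip
    Galt→Jade: Jade black — skip
  Galt black
  Dover gray
    Dover→Galt: Galt black — skip
  Dover black
  Fargo→Hilo: Hilo black — skip
  Napa gray
    Napa→Hilo: Hilo black — skip
  Napa black
Fargo black
Brent gray
  Brent→Napa: Napa black — skip
Brent black
Elko gray
  Kent gray
    Kent→Napa: Napa black — skip
    Kent→Brent: Brent black — skip
    Kent→Elko: Elko is gray → back edge
Back edge found, so a cycle exists: Elko → Kent → Elko.

Yes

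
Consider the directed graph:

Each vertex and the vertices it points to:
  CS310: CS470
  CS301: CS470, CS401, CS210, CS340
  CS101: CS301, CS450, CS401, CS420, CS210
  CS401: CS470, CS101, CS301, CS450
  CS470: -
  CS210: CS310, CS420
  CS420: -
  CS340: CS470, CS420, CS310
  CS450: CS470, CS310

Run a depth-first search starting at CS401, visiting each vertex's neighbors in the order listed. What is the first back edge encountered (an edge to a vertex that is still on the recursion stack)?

CS301->CS401

DFS from CS401 (visiting each vertex's neighbors in the order listed); mark gray on enter, black on exit:
CS401 gray
  CS470 gray
  CS470 black
  CS101 gray
    CS301 gray
      CS301→CS470: CS470 black — skip
      CS301→CS401: CS401 is gray → back edge
First back edge: CS301 → CS401.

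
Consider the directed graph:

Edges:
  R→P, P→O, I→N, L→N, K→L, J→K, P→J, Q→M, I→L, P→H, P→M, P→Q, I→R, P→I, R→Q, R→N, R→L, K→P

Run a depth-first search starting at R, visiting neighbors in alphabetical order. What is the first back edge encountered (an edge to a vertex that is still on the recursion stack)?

DFS from R (visiting neighbors in alphabetical order); mark gray on enter, black on exit:
R gray
  L gray
    N gray
    N black
  L black
  R→N: N black — skip
  P gray
    H gray
    H black
    I gray
      I→L: L black — skip
      I→N: N black — skip
      I→R: R is gray → back edge
First back edge: I → R.

I->R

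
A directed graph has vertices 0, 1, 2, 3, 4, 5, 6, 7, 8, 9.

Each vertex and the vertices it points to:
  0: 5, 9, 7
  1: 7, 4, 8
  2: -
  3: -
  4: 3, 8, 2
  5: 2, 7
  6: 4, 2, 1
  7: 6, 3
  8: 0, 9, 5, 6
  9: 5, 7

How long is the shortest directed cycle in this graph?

For each vertex v, BFS finds the shortest path from v back to v.
The shortest such closed walk is 6 → 4 → 8 → 6, length 3.

3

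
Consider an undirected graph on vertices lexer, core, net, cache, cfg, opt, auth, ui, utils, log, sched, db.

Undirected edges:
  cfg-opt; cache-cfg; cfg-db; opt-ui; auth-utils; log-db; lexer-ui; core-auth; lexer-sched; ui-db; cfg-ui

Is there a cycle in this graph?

DFS, tracking each vertex's parent; an edge to a visited non-parent vertex closes a cycle.
Start from core:
visit core (parent –)
  visit auth (parent core)
    auth–core: parent, skip
    visit utils (parent auth)
      utils–auth: parent, skip
visit lexer (parent –)
  visit sched (parent lexer)
    sched–lexer: parent, skip
  visit ui (parent lexer)
    visit opt (parent ui)
      opt–ui: parent, skip
      visit cfg (parent opt)
        visit db (parent cfg)
          db–cfg: parent, skip
          visit log (parent db)
            log–db: parent, skip
          db–ui: ui visited and ≠ parent → cycle
Cycle: ui – opt – cfg – db – ui.

Yes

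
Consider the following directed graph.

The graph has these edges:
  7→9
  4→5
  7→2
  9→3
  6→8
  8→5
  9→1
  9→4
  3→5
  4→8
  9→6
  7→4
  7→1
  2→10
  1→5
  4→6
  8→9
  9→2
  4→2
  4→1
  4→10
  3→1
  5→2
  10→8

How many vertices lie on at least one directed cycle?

9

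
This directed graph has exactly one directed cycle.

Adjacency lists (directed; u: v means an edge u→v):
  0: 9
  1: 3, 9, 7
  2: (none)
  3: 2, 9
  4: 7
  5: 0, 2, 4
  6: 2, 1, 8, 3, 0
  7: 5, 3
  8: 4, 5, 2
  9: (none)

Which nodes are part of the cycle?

4, 5, 7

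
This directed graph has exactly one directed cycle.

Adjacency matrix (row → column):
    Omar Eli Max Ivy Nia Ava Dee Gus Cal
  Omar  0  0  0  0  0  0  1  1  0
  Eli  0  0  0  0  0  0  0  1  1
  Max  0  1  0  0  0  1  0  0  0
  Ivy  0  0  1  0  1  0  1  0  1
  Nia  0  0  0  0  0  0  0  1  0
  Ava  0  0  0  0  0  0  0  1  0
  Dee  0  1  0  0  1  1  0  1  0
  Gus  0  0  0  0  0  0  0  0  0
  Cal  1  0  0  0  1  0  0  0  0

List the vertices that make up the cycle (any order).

Cal, Dee, Eli, Omar

DFS with gray/black marking from Cal:
Cal gray
  Omar gray
    Dee gray
      Gus gray
      Gus black
      Eli gray
        Eli→Gus: Gus black — skip
        Eli→Cal: Cal is gray → back edge
Back edge closes the cycle Cal → Omar → Dee → Eli → Cal; its vertices are {Cal, Dee, Eli, Omar}.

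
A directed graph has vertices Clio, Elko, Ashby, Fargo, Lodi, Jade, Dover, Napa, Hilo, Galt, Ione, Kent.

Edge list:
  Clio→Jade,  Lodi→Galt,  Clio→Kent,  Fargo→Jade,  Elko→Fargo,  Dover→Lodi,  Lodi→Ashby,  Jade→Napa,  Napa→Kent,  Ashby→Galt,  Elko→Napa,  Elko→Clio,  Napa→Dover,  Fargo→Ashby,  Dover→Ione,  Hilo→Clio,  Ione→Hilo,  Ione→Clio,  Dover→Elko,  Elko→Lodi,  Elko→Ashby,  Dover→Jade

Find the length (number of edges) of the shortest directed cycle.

3

For each vertex v, BFS finds the shortest path from v back to v.
The shortest such closed walk is Napa → Dover → Jade → Napa, length 3.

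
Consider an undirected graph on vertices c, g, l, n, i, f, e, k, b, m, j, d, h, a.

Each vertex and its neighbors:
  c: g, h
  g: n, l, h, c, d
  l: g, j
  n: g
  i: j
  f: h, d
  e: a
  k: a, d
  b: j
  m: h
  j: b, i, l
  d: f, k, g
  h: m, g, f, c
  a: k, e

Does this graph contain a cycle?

Yes

DFS, tracking each vertex's parent; an edge to a visited non-parent vertex closes a cycle.
Start from c:
visit c (parent –)
  visit g (parent c)
    visit n (parent g)
      n–g: parent, skip
    visit l (parent g)
      l–g: parent, skip
      visit j (parent l)
        visit b (parent j)
          b–j: parent, skip
        visit i (parent j)
          i–j: parent, skip
        j–l: parent, skip
    visit h (parent g)
      visit m (parent h)
        m–h: parent, skip
      h–g: parent, skip
      visit f (parent h)
        f–h: parent, skip
        visit d (parent f)
          d–f: parent, skip
          visit k (parent d)
            visit a (parent k)
              a–k: parent, skip
              visit e (parent a)
                e–a: parent, skip
            k–d: parent, skip
          d–g: g visited and ≠ parent → cycle
Cycle: g – h – f – d – g.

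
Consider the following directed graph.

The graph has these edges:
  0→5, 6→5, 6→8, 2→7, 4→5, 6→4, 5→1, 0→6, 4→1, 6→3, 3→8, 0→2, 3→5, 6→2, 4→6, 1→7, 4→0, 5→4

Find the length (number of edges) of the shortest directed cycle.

For each vertex v, BFS finds the shortest path from v back to v.
The shortest such closed walk is 4 → 5 → 4, length 2.

2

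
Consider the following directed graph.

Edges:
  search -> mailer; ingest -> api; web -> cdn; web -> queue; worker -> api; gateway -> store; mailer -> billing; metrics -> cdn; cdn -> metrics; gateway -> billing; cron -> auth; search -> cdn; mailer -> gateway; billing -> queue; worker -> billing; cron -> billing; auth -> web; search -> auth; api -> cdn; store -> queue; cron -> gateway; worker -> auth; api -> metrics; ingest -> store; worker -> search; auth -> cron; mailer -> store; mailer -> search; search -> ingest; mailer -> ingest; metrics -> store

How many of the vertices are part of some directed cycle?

A vertex is on a directed cycle iff it belongs to a strongly connected component of size ≥ 2 (or has a self-loop).
The vertices on cycles are {cdn, auth, cron, mailer, search, metrics} — 6 in total.

6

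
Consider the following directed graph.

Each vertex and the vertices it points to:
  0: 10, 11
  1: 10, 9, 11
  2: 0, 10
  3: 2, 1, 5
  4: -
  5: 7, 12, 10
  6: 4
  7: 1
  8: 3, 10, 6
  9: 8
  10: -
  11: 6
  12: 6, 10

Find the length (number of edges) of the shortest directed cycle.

4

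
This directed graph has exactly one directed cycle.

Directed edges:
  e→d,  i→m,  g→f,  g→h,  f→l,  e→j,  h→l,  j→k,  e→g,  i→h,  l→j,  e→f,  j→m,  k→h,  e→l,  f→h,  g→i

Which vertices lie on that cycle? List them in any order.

h, j, k, l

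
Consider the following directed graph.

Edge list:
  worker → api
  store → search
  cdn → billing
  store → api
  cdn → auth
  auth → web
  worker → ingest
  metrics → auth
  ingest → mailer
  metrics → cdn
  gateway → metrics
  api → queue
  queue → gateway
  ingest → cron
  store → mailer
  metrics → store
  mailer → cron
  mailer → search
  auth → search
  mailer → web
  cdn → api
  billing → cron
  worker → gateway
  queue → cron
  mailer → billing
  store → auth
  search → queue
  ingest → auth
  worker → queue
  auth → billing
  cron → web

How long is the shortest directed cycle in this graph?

5

For each vertex v, BFS finds the shortest path from v back to v.
The shortest such closed walk is gateway → metrics → cdn → api → queue → gateway, length 5.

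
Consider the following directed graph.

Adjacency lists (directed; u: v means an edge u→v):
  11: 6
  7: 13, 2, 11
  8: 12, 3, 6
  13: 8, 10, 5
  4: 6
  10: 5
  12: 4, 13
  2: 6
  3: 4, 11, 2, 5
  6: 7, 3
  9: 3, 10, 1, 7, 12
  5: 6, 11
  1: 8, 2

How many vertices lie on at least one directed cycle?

11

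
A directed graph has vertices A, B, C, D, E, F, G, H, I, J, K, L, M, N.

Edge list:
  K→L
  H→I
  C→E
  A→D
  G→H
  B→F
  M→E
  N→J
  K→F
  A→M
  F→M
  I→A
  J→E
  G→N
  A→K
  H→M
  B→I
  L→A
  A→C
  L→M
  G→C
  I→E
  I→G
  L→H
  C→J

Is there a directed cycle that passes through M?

M lies on a cycle iff there is a path from M back to itself.
Exploring from M, it never reaches itself; equivalently, its strongly connected component is a singleton.

No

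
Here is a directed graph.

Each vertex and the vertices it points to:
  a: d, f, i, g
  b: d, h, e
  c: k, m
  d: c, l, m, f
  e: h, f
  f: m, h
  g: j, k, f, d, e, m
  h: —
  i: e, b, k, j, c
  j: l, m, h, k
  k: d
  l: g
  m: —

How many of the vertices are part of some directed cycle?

A vertex is on a directed cycle iff it belongs to a strongly connected component of size ≥ 2 (or has a self-loop).
The vertices on cycles are {c, d, g, j, k, l} — 6 in total.

6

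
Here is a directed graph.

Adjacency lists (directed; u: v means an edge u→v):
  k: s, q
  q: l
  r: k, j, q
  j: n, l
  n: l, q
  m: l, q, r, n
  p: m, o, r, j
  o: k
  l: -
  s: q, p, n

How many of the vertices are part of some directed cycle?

A vertex is on a directed cycle iff it belongs to a strongly connected component of size ≥ 2 (or has a self-loop).
The vertices on cycles are {k, m, o, p, r, s} — 6 in total.

6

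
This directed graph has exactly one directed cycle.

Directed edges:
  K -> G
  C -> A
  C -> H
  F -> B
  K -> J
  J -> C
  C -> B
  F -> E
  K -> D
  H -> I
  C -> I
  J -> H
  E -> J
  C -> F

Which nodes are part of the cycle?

C, E, F, J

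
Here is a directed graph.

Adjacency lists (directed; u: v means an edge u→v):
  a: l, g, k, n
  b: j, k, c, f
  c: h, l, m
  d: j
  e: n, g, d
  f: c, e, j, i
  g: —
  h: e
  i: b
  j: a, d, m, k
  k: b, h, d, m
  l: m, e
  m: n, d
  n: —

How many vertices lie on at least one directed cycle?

12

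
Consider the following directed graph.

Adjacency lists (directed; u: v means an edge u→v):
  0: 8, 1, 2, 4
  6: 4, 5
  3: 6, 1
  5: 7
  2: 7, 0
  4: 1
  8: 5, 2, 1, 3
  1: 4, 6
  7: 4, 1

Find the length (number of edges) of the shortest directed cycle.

2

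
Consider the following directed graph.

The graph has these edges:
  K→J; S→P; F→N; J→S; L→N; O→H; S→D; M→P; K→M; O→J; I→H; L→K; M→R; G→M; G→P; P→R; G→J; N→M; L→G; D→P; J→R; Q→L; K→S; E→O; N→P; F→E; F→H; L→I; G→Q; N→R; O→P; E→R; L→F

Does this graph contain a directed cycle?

DFS with white/gray/black marking, starting from N:
N gray
  M gray
    R gray
    R black
    P gray
      P→R: R black — skip
    P black
  M black
  N→P: P black — skip
  N→R: R black — skip
N black
D gray
  D→P: P black — skip
D black
E gray
  E→R: R black — skip
  O gray
    J gray
      J→R: R black — skip
      S gray
        S→P: P black — skip
        S→D: D black — skip
      S black
    J black
    O→P: P black — skip
    H gray
    H black
  O black
E black
F gray
  F→H: H black — skip
  F→N: N black — skip
  F→E: E black — skip
F black
G gray
  Q gray
    L gray
      L→F: F black — skip
      K gray
        K→J: J black — skip
        K→S: S black — skip
        K→M: M black — skip
      K black
      I gray
        I→H: H black — skip
      I black
      L→G: G is gray → back edge
Back edge found, so a cycle exists: G → Q → L → G.

Yes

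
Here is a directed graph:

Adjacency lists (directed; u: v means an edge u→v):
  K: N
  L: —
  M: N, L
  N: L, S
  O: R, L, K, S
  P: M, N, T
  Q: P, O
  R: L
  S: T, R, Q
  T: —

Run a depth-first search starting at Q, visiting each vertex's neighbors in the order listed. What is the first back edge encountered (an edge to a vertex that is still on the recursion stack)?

S->Q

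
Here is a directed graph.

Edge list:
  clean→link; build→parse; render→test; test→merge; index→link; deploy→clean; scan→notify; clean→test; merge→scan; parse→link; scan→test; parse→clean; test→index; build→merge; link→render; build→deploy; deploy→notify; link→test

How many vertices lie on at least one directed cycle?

6

A vertex is on a directed cycle iff it belongs to a strongly connected component of size ≥ 2 (or has a self-loop).
The vertices on cycles are {link, scan, test, index, merge, render} — 6 in total.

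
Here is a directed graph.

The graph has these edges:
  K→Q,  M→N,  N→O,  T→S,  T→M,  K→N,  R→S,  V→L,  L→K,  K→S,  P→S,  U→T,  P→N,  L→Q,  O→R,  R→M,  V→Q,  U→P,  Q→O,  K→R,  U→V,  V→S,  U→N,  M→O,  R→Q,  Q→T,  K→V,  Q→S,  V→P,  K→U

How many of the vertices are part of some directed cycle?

10

A vertex is on a directed cycle iff it belongs to a strongly connected component of size ≥ 2 (or has a self-loop).
The vertices on cycles are {K, L, M, N, O, Q, R, T, U, V} — 10 in total.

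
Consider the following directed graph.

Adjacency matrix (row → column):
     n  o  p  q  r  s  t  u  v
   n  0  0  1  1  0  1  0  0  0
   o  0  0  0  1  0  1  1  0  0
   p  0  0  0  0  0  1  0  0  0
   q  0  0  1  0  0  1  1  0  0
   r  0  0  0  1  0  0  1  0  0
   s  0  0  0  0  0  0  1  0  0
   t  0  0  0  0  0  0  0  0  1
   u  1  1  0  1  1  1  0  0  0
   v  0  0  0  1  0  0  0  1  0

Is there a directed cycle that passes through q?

q is on a cycle iff q can reach itself via ≥1 edge.
q → t → v → q — yes.

Yes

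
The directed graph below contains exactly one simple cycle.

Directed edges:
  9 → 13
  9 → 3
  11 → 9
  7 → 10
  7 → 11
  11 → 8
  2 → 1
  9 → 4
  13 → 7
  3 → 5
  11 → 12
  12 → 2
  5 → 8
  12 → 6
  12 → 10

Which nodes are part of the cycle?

7, 9, 11, 13

DFS with gray/black marking from 11:
11 gray
  9 gray
    4 gray
    4 black
    3 gray
      5 gray
        8 gray
        8 black
      5 black
    3 black
    13 gray
      7 gray
        7→11: 11 is gray → back edge
Back edge closes the cycle 11 → 9 → 13 → 7 → 11; its vertices are {7, 9, 11, 13}.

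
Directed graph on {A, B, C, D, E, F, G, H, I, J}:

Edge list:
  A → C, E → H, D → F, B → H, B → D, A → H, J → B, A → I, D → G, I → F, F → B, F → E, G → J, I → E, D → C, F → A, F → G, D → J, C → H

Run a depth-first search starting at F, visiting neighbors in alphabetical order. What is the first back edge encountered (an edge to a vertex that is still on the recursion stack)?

I->F

DFS from F (visiting neighbors in alphabetical order); mark gray on enter, black on exit:
F gray
  A gray
    C gray
      H gray
      H black
    C black
    A→H: H black — skip
    I gray
      E gray
        E→H: H black — skip
      E black
      I→F: F is gray → back edge
First back edge: I → F.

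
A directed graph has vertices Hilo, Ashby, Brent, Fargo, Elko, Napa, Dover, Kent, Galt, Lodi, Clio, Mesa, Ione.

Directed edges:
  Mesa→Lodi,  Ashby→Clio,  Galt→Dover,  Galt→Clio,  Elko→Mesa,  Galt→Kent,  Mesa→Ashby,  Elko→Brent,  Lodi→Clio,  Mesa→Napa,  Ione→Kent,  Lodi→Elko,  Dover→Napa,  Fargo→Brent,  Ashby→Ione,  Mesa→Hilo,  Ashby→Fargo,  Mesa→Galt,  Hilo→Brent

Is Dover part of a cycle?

No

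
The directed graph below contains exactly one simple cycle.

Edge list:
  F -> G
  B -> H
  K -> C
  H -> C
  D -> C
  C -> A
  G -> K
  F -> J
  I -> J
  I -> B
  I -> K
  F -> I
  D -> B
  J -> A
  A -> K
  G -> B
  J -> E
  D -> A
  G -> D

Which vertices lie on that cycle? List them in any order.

A, C, K

DFS with gray/black marking from A:
A gray
  K gray
    C gray
      C→A: A is gray → back edge
Back edge closes the cycle A → K → C → A; its vertices are {A, C, K}.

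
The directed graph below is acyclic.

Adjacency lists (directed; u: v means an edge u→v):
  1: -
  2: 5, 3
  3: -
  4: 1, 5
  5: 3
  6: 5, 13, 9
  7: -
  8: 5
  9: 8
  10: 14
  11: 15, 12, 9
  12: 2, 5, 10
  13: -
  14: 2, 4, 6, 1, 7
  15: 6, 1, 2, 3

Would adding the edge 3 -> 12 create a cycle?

Yes

Adding 3→12 creates a cycle iff 12 can already reach 3.
Path from 12: 12 → 5 → 3.
So 12 → … → 3 → 12 is a cycle.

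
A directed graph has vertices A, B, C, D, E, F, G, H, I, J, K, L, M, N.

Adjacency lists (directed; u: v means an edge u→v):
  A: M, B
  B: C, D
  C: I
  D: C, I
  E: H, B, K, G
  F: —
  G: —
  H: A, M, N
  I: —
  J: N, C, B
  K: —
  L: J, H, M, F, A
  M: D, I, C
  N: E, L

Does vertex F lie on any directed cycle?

F lies on a cycle iff there is a path from F back to itself.
Exploring from F, it never reaches itself; equivalently, its strongly connected component is a singleton.

No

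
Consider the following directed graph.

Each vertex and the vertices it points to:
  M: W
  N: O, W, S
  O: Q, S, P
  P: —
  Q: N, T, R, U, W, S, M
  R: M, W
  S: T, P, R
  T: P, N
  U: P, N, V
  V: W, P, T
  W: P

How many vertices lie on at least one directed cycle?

A vertex is on a directed cycle iff it belongs to a strongly connected component of size ≥ 2 (or has a self-loop).
The vertices on cycles are {N, O, Q, S, T, U, V} — 7 in total.

7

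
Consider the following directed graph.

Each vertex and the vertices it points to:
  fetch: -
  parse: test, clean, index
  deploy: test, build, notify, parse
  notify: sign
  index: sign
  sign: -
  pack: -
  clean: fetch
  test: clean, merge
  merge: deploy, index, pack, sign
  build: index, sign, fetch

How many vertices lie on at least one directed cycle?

4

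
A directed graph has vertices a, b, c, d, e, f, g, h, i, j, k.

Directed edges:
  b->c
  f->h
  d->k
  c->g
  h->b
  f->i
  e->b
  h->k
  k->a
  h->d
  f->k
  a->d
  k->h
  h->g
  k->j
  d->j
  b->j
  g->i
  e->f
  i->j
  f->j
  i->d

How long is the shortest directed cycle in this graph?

For each vertex v, BFS finds the shortest path from v back to v.
The shortest such closed walk is k → h → k, length 2.

2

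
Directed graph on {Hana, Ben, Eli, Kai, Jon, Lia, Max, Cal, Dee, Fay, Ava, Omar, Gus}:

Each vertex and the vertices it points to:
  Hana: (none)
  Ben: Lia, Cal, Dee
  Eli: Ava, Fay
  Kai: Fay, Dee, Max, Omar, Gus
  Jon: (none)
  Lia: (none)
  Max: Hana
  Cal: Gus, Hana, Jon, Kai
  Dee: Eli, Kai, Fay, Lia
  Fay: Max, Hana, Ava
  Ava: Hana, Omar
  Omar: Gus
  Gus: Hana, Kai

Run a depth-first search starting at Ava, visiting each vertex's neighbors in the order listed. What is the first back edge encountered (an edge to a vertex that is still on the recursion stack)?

Fay→Ava

DFS from Ava (visiting each vertex's neighbors in the order listed); mark gray on enter, black on exit:
Ava gray
  Hana gray
  Hana black
  Omar gray
    Gus gray
      Gus→Hana: Hana black — skip
      Kai gray
        Fay gray
          Max gray
            Max→Hana: Hana black — skip
          Max black
          Fay→Hana: Hana black — skip
          Fay→Ava: Ava is gray → back edge
First back edge: Fay → Ava.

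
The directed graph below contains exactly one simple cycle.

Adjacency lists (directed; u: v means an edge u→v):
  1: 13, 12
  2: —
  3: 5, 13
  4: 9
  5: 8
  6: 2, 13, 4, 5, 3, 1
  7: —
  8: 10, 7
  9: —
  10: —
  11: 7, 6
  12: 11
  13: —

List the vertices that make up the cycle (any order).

1, 6, 11, 12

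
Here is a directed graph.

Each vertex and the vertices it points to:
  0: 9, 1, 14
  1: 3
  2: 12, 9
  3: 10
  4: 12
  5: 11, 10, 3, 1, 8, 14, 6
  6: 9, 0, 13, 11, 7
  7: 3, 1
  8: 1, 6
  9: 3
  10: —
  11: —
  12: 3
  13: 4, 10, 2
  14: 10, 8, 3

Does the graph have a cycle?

DFS with white/gray/black marking, starting from 0:
0 gray
  9 gray
    3 gray
      10 gray
      10 black
    3 black
  9 black
  1 gray
    1→3: 3 black — skip
  1 black
  14 gray
    14→10: 10 black — skip
    8 gray
      8→1: 1 black — skip
      6 gray
        6→9: 9 black — skip
        6→0: 0 is gray → back edge
Back edge found, so a cycle exists: 0 → 14 → 8 → 6 → 0.

Yes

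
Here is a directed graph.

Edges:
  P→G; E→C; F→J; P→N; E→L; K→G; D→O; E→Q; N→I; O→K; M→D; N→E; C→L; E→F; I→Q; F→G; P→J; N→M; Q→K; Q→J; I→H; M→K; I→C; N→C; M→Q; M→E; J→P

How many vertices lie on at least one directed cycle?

8

A vertex is on a directed cycle iff it belongs to a strongly connected component of size ≥ 2 (or has a self-loop).
The vertices on cycles are {E, F, I, J, M, N, P, Q} — 8 in total.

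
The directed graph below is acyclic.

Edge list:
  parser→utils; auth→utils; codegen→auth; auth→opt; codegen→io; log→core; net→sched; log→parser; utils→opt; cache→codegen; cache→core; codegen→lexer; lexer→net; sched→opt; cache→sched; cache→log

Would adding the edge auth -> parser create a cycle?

Adding auth→parser creates a cycle iff parser can already reach auth.
Explore from parser: no path reaches auth. The graph stays acyclic.

No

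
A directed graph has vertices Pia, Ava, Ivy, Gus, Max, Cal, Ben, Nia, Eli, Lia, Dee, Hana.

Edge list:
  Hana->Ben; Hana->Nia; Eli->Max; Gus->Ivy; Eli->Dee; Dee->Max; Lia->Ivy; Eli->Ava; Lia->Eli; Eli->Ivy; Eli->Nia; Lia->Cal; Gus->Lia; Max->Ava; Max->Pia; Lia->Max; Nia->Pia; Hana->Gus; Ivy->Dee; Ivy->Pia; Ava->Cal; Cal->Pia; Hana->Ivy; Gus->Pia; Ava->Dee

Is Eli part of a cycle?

No

Eli lies on a cycle iff there is a path from Eli back to itself.
Exploring from Eli, it never reaches itself; equivalently, its strongly connected component is a singleton.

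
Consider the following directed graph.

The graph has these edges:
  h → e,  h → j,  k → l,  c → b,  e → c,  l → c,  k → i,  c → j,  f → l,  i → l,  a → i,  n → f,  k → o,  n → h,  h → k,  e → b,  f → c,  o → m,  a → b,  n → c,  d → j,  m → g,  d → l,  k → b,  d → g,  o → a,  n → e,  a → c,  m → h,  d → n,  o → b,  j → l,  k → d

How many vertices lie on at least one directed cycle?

A vertex is on a directed cycle iff it belongs to a strongly connected component of size ≥ 2 (or has a self-loop).
The vertices on cycles are {c, d, h, j, k, l, m, n, o} — 9 in total.

9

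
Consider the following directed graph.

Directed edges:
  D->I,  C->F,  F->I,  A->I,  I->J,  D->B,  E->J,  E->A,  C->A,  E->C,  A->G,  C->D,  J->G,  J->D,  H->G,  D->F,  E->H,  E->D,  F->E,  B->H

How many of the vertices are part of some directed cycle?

A vertex is on a directed cycle iff it belongs to a strongly connected component of size ≥ 2 (or has a self-loop).
The vertices on cycles are {A, C, D, E, F, I, J} — 7 in total.

7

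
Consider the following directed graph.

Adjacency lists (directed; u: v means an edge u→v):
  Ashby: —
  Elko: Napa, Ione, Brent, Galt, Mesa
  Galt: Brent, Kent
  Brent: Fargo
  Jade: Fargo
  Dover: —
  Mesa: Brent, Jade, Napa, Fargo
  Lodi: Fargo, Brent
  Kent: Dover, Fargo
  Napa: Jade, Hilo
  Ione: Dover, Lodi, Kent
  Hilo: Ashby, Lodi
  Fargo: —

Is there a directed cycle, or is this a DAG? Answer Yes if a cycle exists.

No

DFS with white/gray/black marking, starting from Hilo:
Hilo gray
  Ashby gray
  Ashby black
  Lodi gray
    Fargo gray
    Fargo black
    Brent gray
      Brent→Fargo: Fargo black — skip
    Brent black
  Lodi black
Hilo black
Elko gray
  Napa gray
    Jade gray
      Jade→Fargo: Fargo black — skip
    Jade black
    Napa→Hilo: Hilo black — skip
  Napa black
  Ione gray
    Dover gray
    Dover black
    Ione→Lodi: Lodi black — skip
    Kent gray
      Kent→Dover: Dover black — skip
      Kent→Fargo: Fargo black — skip
    Kent black
  Ione black
  Elko→Brent: Brent black — skip
  Galt gray
    Galt→Brent: Brent black — skip
    Galt→Kent: Kent black — skip
  Galt black
  Mesa gray
    Mesa→Brent: Brent black — skip
    Mesa→Jade: Jade black — skip
    Mesa→Napa: Napa black — skip
    Mesa→Fargo: Fargo black — skip
  Mesa black
Elko black
Every edge goes to a white or black vertex — no back edge, so the graph is acyclic.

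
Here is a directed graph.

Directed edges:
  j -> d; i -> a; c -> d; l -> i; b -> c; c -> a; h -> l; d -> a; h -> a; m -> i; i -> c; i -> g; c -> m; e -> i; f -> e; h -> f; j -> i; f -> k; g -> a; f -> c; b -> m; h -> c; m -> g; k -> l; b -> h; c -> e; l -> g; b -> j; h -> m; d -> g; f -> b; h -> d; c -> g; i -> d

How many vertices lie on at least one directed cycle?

A vertex is on a directed cycle iff it belongs to a strongly connected component of size ≥ 2 (or has a self-loop).
The vertices on cycles are {b, c, e, f, h, i, m} — 7 in total.

7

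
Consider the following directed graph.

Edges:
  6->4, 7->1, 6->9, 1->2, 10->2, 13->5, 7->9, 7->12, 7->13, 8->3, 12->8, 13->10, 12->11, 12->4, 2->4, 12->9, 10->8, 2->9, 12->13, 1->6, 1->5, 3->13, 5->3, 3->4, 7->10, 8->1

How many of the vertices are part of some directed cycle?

6

A vertex is on a directed cycle iff it belongs to a strongly connected component of size ≥ 2 (or has a self-loop).
The vertices on cycles are {1, 3, 5, 8, 10, 13} — 6 in total.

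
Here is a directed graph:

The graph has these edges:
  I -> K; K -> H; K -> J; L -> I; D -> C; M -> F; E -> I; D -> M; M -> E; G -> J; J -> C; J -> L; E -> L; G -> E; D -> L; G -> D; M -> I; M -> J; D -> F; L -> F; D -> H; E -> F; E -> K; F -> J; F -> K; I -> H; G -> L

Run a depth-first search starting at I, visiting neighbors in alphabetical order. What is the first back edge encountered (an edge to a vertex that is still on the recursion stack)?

DFS from I (visiting neighbors in alphabetical order); mark gray on enter, black on exit:
I gray
  H gray
  H black
  K gray
    K→H: H black — skip
    J gray
      C gray
      C black
      L gray
        F gray
          F→J: J is gray → back edge
First back edge: F → J.

F->J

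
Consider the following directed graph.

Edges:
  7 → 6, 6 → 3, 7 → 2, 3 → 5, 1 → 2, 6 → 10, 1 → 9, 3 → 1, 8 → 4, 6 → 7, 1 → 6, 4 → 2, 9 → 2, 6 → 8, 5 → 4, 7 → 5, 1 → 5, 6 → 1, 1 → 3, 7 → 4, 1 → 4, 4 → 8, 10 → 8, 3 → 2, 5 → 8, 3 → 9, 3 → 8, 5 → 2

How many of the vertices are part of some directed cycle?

A vertex is on a directed cycle iff it belongs to a strongly connected component of size ≥ 2 (or has a self-loop).
The vertices on cycles are {1, 3, 4, 6, 7, 8} — 6 in total.

6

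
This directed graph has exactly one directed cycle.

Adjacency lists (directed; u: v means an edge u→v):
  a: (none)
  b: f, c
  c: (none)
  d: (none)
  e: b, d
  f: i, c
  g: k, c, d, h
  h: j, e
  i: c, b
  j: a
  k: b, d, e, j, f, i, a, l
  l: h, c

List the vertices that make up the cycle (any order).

b, f, i

DFS with gray/black marking from f:
f gray
  i gray
    c gray
    c black
    b gray
      b→f: f is gray → back edge
Back edge closes the cycle f → i → b → f; its vertices are {b, f, i}.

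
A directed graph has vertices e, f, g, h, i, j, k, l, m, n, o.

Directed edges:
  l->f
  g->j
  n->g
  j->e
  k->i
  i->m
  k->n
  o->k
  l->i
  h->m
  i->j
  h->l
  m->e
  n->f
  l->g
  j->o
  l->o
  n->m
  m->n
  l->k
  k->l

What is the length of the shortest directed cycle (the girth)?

For each vertex v, BFS finds the shortest path from v back to v.
The shortest such closed walk is l → k → l, length 2.

2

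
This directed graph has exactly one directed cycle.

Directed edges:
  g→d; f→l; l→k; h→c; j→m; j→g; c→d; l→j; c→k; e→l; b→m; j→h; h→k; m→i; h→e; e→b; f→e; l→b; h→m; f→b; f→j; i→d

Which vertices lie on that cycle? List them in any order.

e, h, j, l

DFS with gray/black marking from j:
j gray
  g gray
    d gray
    d black
  g black
  m gray
    i gray
      i→d: d black — skip
    i black
  m black
  h gray
    c gray
      k gray
      k black
      c→d: d black — skip
    c black
    h→m: m black — skip
    e gray
      b gray
        b→m: m black — skip
      b black
      l gray
        l→b: b black — skip
        l→j: j is gray → back edge
Back edge closes the cycle j → h → e → l → j; its vertices are {e, h, j, l}.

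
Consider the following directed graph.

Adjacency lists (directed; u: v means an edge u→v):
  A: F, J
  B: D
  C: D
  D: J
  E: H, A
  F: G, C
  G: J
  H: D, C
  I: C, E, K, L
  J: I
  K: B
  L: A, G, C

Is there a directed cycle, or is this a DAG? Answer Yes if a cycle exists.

Yes

DFS with white/gray/black marking, starting from L:
L gray
  A gray
    F gray
      G gray
        J gray
          I gray
            C gray
              D gray
                D→J: J is gray → back edge
Back edge found, so a cycle exists: J → I → C → D → J.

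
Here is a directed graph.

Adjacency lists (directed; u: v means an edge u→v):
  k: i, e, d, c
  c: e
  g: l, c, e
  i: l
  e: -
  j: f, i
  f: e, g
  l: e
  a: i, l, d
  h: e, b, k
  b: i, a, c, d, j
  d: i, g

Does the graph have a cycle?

DFS with white/gray/black marking, starting from g:
g gray
  l gray
    e gray
    e black
  l black
  c gray
    c→e: e black — skip
  c black
  g→e: e black — skip
g black
k gray
  i gray
    i→l: l black — skip
  i black
  k→e: e black — skip
  d gray
    d→i: i black — skip
    d→g: g black — skip
  d black
  k→c: c black — skip
k black
j gray
  f gray
    f→e: e black — skip
    f→g: g black — skip
  f black
  j→i: i black — skip
j black
a gray
  a→i: i black — skip
  a→l: l black — skip
  a→d: d black — skip
a black
h gray
  h→e: e black — skip
  b gray
    b→i: i black — skip
    b→a: a black — skip
    b→c: c black — skip
    b→d: d black — skip
    b→j: j black — skip
  b black
  h→k: k black — skip
h black
Every edge goes to a white or black vertex — no back edge, so the graph is acyclic.

No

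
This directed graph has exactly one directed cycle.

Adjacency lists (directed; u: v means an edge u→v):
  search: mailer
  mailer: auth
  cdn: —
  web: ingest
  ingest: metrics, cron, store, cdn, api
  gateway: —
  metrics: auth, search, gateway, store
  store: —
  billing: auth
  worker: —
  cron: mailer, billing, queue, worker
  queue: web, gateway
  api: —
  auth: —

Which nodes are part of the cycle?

DFS with gray/black marking from ingest:
ingest gray
  metrics gray
    auth gray
    auth black
    search gray
      mailer gray
        mailer→auth: auth black — skip
      mailer black
    search black
    gateway gray
    gateway black
    store gray
    store black
  metrics black
  cron gray
    cron→mailer: mailer black — skip
    billing gray
      billing→auth: auth black — skip
    billing black
    queue gray
      web gray
        web→ingest: ingest is gray → back edge
Back edge closes the cycle ingest → cron → queue → web → ingest; its vertices are {web, cron, queue, ingest}.

web, cron, queue, ingest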